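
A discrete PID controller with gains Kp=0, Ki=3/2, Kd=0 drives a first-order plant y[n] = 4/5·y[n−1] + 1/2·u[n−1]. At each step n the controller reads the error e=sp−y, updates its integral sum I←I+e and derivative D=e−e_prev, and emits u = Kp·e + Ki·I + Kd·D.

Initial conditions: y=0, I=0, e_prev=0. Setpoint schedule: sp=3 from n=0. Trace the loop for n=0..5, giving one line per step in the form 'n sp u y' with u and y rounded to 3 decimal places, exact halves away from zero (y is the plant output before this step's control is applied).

0 3 4.500 0.000
1 3 5.625 2.250
2 3 3.206 4.613
3 3 -0.233 5.293
4 3 -1.910 4.118
5 3 -0.919 2.339

(exact arithmetic carried between steps; '≈' marks a value shown rounded to 6 d.p. or computed from one; I and e_prev carry over from the previous line; the table rounds u and y to 3 d.p., halves away from zero)
n=0: y=0, sp=3, e=sp−y=3; I=3, D=e−e_prev=3; u=0·3+3/2·3+0·3=4.5; next y=4/5·0+1/2·4.5=2.25
n=1: y=2.25, sp=3, e=sp−y=0.75; I=3.75, D=e−e_prev=-2.25; u=0·0.75+3/2·3.75+0·(-2.25)=5.625; next y=4/5·2.25+1/2·5.625=4.6125
n=2: y=4.6125, sp=3, e=sp−y=-1.6125; I=2.1375, D=e−e_prev=-2.3625; u=0·(-1.6125)+3/2·2.1375+0·(-2.3625)=3.20625; next y=4/5·4.6125+1/2·3.20625=5.293125
n=3: y=5.293125, sp=3, e=sp−y=-2.293125; I=-0.155625, D=e−e_prev=-0.680625; u=0·(-2.293125)+3/2·(-0.155625)+0·(-0.680625)≈-0.233438; next y=4/5·5.293125+1/2·(-0.233438)≈4.117781
n=4: y≈4.117781, sp=3, e=sp−y≈-1.117781; I≈-1.273406, D=e−e_prev≈1.175344; u=0·(-1.117781)+3/2·(-1.273406)+0·1.175344≈-1.910109; next y=4/5·4.117781+1/2·(-1.910109)≈2.339170
n=5: y≈2.339170, sp=3, e=sp−y≈0.660830; I≈-0.612577, D=e−e_prev≈1.778611; u=0·0.660830+3/2·(-0.612577)+0·1.778611≈-0.918865; next y=4/5·2.339170+1/2·(-0.918865)≈1.411904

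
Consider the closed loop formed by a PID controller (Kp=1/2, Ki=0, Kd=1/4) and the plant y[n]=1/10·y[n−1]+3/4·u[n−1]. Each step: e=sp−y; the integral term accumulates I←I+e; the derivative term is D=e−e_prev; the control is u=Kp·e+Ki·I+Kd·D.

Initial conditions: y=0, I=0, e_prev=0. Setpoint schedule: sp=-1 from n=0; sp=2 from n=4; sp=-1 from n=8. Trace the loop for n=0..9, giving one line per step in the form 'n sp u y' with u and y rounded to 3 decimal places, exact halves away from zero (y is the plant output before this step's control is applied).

0 -1 -0.750 0.000
1 -1 -0.078 -0.563
2 -1 -0.554 -0.115
3 -1 -0.208 -0.427
4 2 1.792 -0.199
5 2 -0.043 1.324
6 2 1.256 0.100
7 2 0.311 0.952
8 -1 -1.258 0.328
9 -1 0.265 -0.911

(exact arithmetic carried between steps; '≈' marks a value shown rounded to 6 d.p. or computed from one; I and e_prev carry over from the previous line; the table rounds u and y to 3 d.p., halves away from zero)
n=0: y=0, sp=-1, e=sp−y=-1; I=-1, D=e−e_prev=-1; u=1/2·(-1)+0·(-1)+1/4·(-1)=-0.75; next y=1/10·0+3/4·(-0.75)=-0.5625
n=1: y=-0.5625, sp=-1, e=sp−y=-0.4375; I=-1.4375, D=e−e_prev=0.5625; u=1/2·(-0.4375)+0·(-1.4375)+1/4·0.5625=-0.078125; next y=1/10·(-0.5625)+3/4·(-0.078125)≈-0.114844
n=2: y≈-0.114844, sp=-1, e=sp−y≈-0.885156; I≈-2.322656, D=e−e_prev≈-0.447656; u=1/2·(-0.885156)+0·(-2.322656)+1/4·(-0.447656)≈-0.554492; next y=1/10·(-0.114844)+3/4·(-0.554492)≈-0.427354
n=3: y≈-0.427354, sp=-1, e=sp−y≈-0.572646; I≈-2.895303, D=e−e_prev≈0.312510; u=1/2·(-0.572646)+0·(-2.895303)+1/4·0.312510≈-0.208196; next y=1/10·(-0.427354)+3/4·(-0.208196)≈-0.198882
n=4: y≈-0.198882, sp=2, e=sp−y≈2.198882; I≈-0.696421, D=e−e_prev≈2.771529; u=1/2·2.198882+0·(-0.696421)+1/4·2.771529≈1.792323; next y=1/10·(-0.198882)+3/4·1.792323≈1.324354
n=5: y≈1.324354, sp=2, e=sp−y≈0.675646; I≈-0.020775, D=e−e_prev≈-1.523236; u=1/2·0.675646+0·(-0.020775)+1/4·(-1.523236)≈-0.042986; next y=1/10·1.324354+3/4·(-0.042986)≈0.100196
n=6: y≈0.100196, sp=2, e=sp−y≈1.899804; I≈1.879029, D=e−e_prev≈1.224158; u=1/2·1.899804+0·1.879029+1/4·1.224158≈1.255942; next y=1/10·0.100196+3/4·1.255942≈0.951976
n=7: y≈0.951976, sp=2, e=sp−y≈1.048024; I≈2.927054, D=e−e_prev≈-0.851780; u=1/2·1.048024+0·2.927054+1/4·(-0.851780)≈0.311067; next y=1/10·0.951976+3/4·0.311067≈0.328498
n=8: y≈0.328498, sp=-1, e=sp−y≈-1.328498; I≈1.598556, D=e−e_prev≈-2.376522; u=1/2·(-1.328498)+0·1.598556+1/4·(-2.376522)≈-1.258379; next y=1/10·0.328498+3/4·(-1.258379)≈-0.910935
n=9: y≈-0.910935, sp=-1, e=sp−y≈-0.089065; I≈1.509491, D=e−e_prev≈1.239433; u=1/2·(-0.089065)+0·1.509491+1/4·1.239433≈0.265326; next y=1/10·(-0.910935)+3/4·0.265326≈0.107901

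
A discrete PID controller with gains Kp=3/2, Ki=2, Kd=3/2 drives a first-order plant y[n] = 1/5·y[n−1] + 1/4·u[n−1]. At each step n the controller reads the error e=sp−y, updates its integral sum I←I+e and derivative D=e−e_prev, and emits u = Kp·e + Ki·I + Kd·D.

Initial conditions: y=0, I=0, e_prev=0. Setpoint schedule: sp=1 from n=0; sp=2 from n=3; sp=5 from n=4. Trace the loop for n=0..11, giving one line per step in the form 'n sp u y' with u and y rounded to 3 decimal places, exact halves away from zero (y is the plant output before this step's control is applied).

(exact arithmetic carried between steps; '≈' marks a value shown rounded to 6 d.p. or computed from one; I and e_prev carry over from the previous line; the table rounds u and y to 3 d.p., halves away from zero)
n=0: y=0, sp=1, e=sp−y=1; I=1, D=e−e_prev=1; u=3/2·1+2·1+3/2·1=5; next y=1/5·0+1/4·5=1.25
n=1: y=1.25, sp=1, e=sp−y=-0.25; I=0.75, D=e−e_prev=-1.25; u=3/2·(-0.25)+2·0.75+3/2·(-1.25)=-0.75; next y=1/5·1.25+1/4·(-0.75)=0.0625
n=2: y=0.0625, sp=1, e=sp−y=0.9375; I=1.6875, D=e−e_prev=1.1875; u=3/2·0.9375+2·1.6875+3/2·1.1875=6.5625; next y=1/5·0.0625+1/4·6.5625=1.653125
n=3: y=1.653125, sp=2, e=sp−y=0.346875; I=2.034375, D=e−e_prev=-0.590625; u=3/2·0.346875+2·2.034375+3/2·(-0.590625)=3.703125; next y=1/5·1.653125+1/4·3.703125≈1.256406
n=4: y≈1.256406, sp=5, e=sp−y≈3.743594; I≈5.777969, D=e−e_prev≈3.396719; u=3/2·3.743594+2·5.777969+3/2·3.396719≈22.266406; next y=1/5·1.256406+1/4·22.266406≈5.817883
n=5: y≈5.817883, sp=5, e=sp−y≈-0.817883; I≈4.960086, D=e−e_prev≈-4.561477; u=3/2·(-0.817883)+2·4.960086+3/2·(-4.561477)≈1.851133; next y=1/5·5.817883+1/4·1.851133≈1.626360
n=6: y≈1.626360, sp=5, e=sp−y≈3.373640; I≈8.333726, D=e−e_prev≈4.191523; u=3/2·3.373640+2·8.333726+3/2·4.191523≈28.015197; next y=1/5·1.626360+1/4·28.015197≈7.329071
n=7: y≈7.329071, sp=5, e=sp−y≈-2.329071; I≈6.004655, D=e−e_prev≈-5.702712; u=3/2·(-2.329071)+2·6.004655+3/2·(-5.702712)≈-0.038364; next y=1/5·7.329071+1/4·(-0.038364)≈1.456223
n=8: y≈1.456223, sp=5, e=sp−y≈3.543777; I≈9.548432, D=e−e_prev≈5.872848; u=3/2·3.543777+2·9.548432+3/2·5.872848≈33.221801; next y=1/5·1.456223+1/4·33.221801≈8.596695
n=9: y≈8.596695, sp=5, e=sp−y≈-3.596695; I≈5.951737, D=e−e_prev≈-7.140472; u=3/2·(-3.596695)+2·5.951737+3/2·(-7.140472)≈-4.202276; next y=1/5·8.596695+1/4·(-4.202276)≈0.668770
n=10: y≈0.668770, sp=5, e=sp−y≈4.331230; I≈10.282967, D=e−e_prev≈7.927925; u=3/2·4.331230+2·10.282967+3/2·7.927925≈38.954666; next y=1/5·0.668770+1/4·38.954666≈9.872421
n=11: y≈9.872421, sp=5, e=sp−y≈-4.872421; I≈5.410546, D=e−e_prev≈-9.203651; u=3/2·(-4.872421)+2·5.410546+3/2·(-9.203651)≈-10.293014; next y=1/5·9.872421+1/4·(-10.293014)≈-0.598769

0 1 5.000 0.000
1 1 -0.750 1.250
2 1 6.563 0.063
3 2 3.703 1.653
4 5 22.266 1.256
5 5 1.851 5.818
6 5 28.015 1.626
7 5 -0.038 7.329
8 5 33.222 1.456
9 5 -4.202 8.597
10 5 38.955 0.669
11 5 -10.293 9.872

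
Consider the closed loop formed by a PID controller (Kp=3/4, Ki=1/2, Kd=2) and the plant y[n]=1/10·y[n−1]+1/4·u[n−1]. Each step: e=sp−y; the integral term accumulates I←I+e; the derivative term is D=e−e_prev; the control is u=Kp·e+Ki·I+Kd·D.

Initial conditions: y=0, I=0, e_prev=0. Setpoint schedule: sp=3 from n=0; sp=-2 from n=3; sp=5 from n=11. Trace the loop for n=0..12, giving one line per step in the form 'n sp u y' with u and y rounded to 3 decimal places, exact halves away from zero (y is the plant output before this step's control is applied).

(exact arithmetic carried between steps; '≈' marks a value shown rounded to 6 d.p. or computed from one; I and e_prev carry over from the previous line; the table rounds u and y to 3 d.p., halves away from zero)
n=0: y=0, sp=3, e=sp−y=3; I=3, D=e−e_prev=3; u=3/4·3+1/2·3+2·3=9.75; next y=1/10·0+1/4·9.75=2.4375
n=1: y=2.4375, sp=3, e=sp−y=0.5625; I=3.5625, D=e−e_prev=-2.4375; u=3/4·0.5625+1/2·3.5625+2·(-2.4375)=-2.671875; next y=1/10·2.4375+1/4·(-2.671875)≈-0.424219
n=2: y≈-0.424219, sp=3, e=sp−y≈3.424219; I≈6.986719, D=e−e_prev≈2.861719; u=3/4·3.424219+1/2·6.986719+2·2.861719≈11.784961; next y=1/10·(-0.424219)+1/4·11.784961≈2.903818
n=3: y≈2.903818, sp=-2, e=sp−y≈-4.903818; I≈2.082900, D=e−e_prev≈-8.328037; u=3/4·(-4.903818)+1/2·2.082900+2·(-8.328037)≈-19.292488; next y=1/10·2.903818+1/4·(-19.292488)≈-4.532740
n=4: y≈-4.532740, sp=-2, e=sp−y≈2.532740; I≈4.615641, D=e−e_prev≈7.436558; u=3/4·2.532740+1/2·4.615641+2·7.436558≈19.080492; next y=1/10·(-4.532740)+1/4·19.080492≈4.316849
n=5: y≈4.316849, sp=-2, e=sp−y≈-6.316849; I≈-1.701209, D=e−e_prev≈-8.849589; u=3/4·(-6.316849)+1/2·(-1.701209)+2·(-8.849589)≈-23.287419; next y=1/10·4.316849+1/4·(-23.287419)≈-5.390170
n=6: y≈-5.390170, sp=-2, e=sp−y≈3.390170; I≈1.688961, D=e−e_prev≈9.707019; u=3/4·3.390170+1/2·1.688961+2·9.707019≈22.801146; next y=1/10·(-5.390170)+1/4·22.801146≈5.161270
n=7: y≈5.161270, sp=-2, e=sp−y≈-7.161270; I≈-5.472308, D=e−e_prev≈-10.551439; u=3/4·(-7.161270)+1/2·(-5.472308)+2·(-10.551439)≈-29.209985; next y=1/10·5.161270+1/4·(-29.209985)≈-6.786369
n=8: y≈-6.786369, sp=-2, e=sp−y≈4.786369; I≈-0.685939, D=e−e_prev≈11.947639; u=3/4·4.786369+1/2·(-0.685939)+2·11.947639≈27.142085; next y=1/10·(-6.786369)+1/4·27.142085≈6.106884
n=9: y≈6.106884, sp=-2, e=sp−y≈-8.106884; I≈-8.792823, D=e−e_prev≈-12.893254; u=3/4·(-8.106884)+1/2·(-8.792823)+2·(-12.893254)≈-36.263082; next y=1/10·6.106884+1/4·(-36.263082)≈-8.455082
n=10: y≈-8.455082, sp=-2, e=sp−y≈6.455082; I≈-2.337741, D=e−e_prev≈14.561967; u=3/4·6.455082+1/2·(-2.337741)+2·14.561967≈32.796374; next y=1/10·(-8.455082)+1/4·32.796374≈7.353585
n=11: y≈7.353585, sp=5, e=sp−y≈-2.353585; I≈-4.691326, D=e−e_prev≈-8.808668; u=3/4·(-2.353585)+1/2·(-4.691326)+2·(-8.808668)≈-21.728187; next y=1/10·7.353585+1/4·(-21.728187)≈-4.696688
n=12: y≈-4.696688, sp=5, e=sp−y≈9.696688; I≈5.005362, D=e−e_prev≈12.050274; u=3/4·9.696688+1/2·5.005362+2·12.050274≈33.875744; next y=1/10·(-4.696688)+1/4·33.875744≈7.999267

0 3 9.750 0.000
1 3 -2.672 2.438
2 3 11.785 -0.424
3 -2 -19.292 2.904
4 -2 19.080 -4.533
5 -2 -23.287 4.317
6 -2 22.801 -5.390
7 -2 -29.210 5.161
8 -2 27.142 -6.786
9 -2 -36.263 6.107
10 -2 32.796 -8.455
11 5 -21.728 7.354
12 5 33.876 -4.697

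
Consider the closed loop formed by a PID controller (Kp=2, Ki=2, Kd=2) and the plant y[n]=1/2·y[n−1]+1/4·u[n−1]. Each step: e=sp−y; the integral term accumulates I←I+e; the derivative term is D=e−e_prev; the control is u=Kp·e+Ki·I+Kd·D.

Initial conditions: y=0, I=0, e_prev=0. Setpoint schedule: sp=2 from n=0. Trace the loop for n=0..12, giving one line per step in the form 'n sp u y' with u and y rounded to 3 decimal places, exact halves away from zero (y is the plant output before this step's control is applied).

(exact arithmetic carried between steps; '≈' marks a value shown rounded to 6 d.p. or computed from one; I and e_prev carry over from the previous line; the table rounds u and y to 3 d.p., halves away from zero)
n=0: y=0, sp=2, e=sp−y=2; I=2, D=e−e_prev=2; u=2·2+2·2+2·2=12; next y=1/2·0+1/4·12=3
n=1: y=3, sp=2, e=sp−y=-1; I=1, D=e−e_prev=-3; u=2·(-1)+2·1+2·(-3)=-6; next y=1/2·3+1/4·(-6)=0
n=2: y=0, sp=2, e=sp−y=2; I=3, D=e−e_prev=3; u=2·2+2·3+2·3=16; next y=1/2·0+1/4·16=4
n=3: y=4, sp=2, e=sp−y=-2; I=1, D=e−e_prev=-4; u=2·(-2)+2·1+2·(-4)=-10; next y=1/2·4+1/4·(-10)=-0.5
n=4: y=-0.5, sp=2, e=sp−y=2.5; I=3.5, D=e−e_prev=4.5; u=2·2.5+2·3.5+2·4.5=21; next y=1/2·(-0.5)+1/4·21=5
n=5: y=5, sp=2, e=sp−y=-3; I=0.5, D=e−e_prev=-5.5; u=2·(-3)+2·0.5+2·(-5.5)=-16; next y=1/2·5+1/4·(-16)=-1.5
n=6: y=-1.5, sp=2, e=sp−y=3.5; I=4, D=e−e_prev=6.5; u=2·3.5+2·4+2·6.5=28; next y=1/2·(-1.5)+1/4·28=6.25
n=7: y=6.25, sp=2, e=sp−y=-4.25; I=-0.25, D=e−e_prev=-7.75; u=2·(-4.25)+2·(-0.25)+2·(-7.75)=-24.5; next y=1/2·6.25+1/4·(-24.5)=-3
n=8: y=-3, sp=2, e=sp−y=5; I=4.75, D=e−e_prev=9.25; u=2·5+2·4.75+2·9.25=38; next y=1/2·(-3)+1/4·38=8
n=9: y=8, sp=2, e=sp−y=-6; I=-1.25, D=e−e_prev=-11; u=2·(-6)+2·(-1.25)+2·(-11)=-36.5; next y=1/2·8+1/4·(-36.5)=-5.125
n=10: y=-5.125, sp=2, e=sp−y=7.125; I=5.875, D=e−e_prev=13.125; u=2·7.125+2·5.875+2·13.125=52.25; next y=1/2·(-5.125)+1/4·52.25=10.5
n=11: y=10.5, sp=2, e=sp−y=-8.5; I=-2.625, D=e−e_prev=-15.625; u=2·(-8.5)+2·(-2.625)+2·(-15.625)=-53.5; next y=1/2·10.5+1/4·(-53.5)=-8.125
n=12: y=-8.125, sp=2, e=sp−y=10.125; I=7.5, D=e−e_prev=18.625; u=2·10.125+2·7.5+2·18.625=72.5; next y=1/2·(-8.125)+1/4·72.5=14.0625

0 2 12.000 0.000
1 2 -6.000 3.000
2 2 16.000 0.000
3 2 -10.000 4.000
4 2 21.000 -0.500
5 2 -16.000 5.000
6 2 28.000 -1.500
7 2 -24.500 6.250
8 2 38.000 -3.000
9 2 -36.500 8.000
10 2 52.250 -5.125
11 2 -53.500 10.500
12 2 72.500 -8.125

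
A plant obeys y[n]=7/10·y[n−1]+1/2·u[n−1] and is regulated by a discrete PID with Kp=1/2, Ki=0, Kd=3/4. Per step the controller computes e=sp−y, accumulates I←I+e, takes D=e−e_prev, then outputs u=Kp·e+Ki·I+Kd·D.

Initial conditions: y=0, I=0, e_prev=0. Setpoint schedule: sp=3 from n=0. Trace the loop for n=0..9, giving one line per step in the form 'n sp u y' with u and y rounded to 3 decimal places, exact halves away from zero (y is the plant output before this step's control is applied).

0 3 3.750 0.000
1 3 -0.844 1.875
2 3 1.793 0.891
3 3 0.268 1.520
4 3 1.142 1.198
5 3 0.636 1.410
6 3 0.926 1.305
7 3 0.758 1.377
8 3 0.854 1.343
9 3 0.798 1.367

(exact arithmetic carried between steps; '≈' marks a value shown rounded to 6 d.p. or computed from one; I and e_prev carry over from the previous line; the table rounds u and y to 3 d.p., halves away from zero)
n=0: y=0, sp=3, e=sp−y=3; I=3, D=e−e_prev=3; u=1/2·3+0·3+3/4·3=3.75; next y=7/10·0+1/2·3.75=1.875
n=1: y=1.875, sp=3, e=sp−y=1.125; I=4.125, D=e−e_prev=-1.875; u=1/2·1.125+0·4.125+3/4·(-1.875)=-0.84375; next y=7/10·1.875+1/2·(-0.84375)=0.890625
n=2: y=0.890625, sp=3, e=sp−y=2.109375; I=6.234375, D=e−e_prev=0.984375; u=1/2·2.109375+0·6.234375+3/4·0.984375≈1.792969; next y=7/10·0.890625+1/2·1.792969≈1.519922
n=3: y≈1.519922, sp=3, e=sp−y≈1.480078; I≈7.714453, D=e−e_prev≈-0.629297; u=1/2·1.480078+0·7.714453+3/4·(-0.629297)≈0.268066; next y=7/10·1.519922+1/2·0.268066≈1.197979
n=4: y≈1.197979, sp=3, e=sp−y≈1.802021; I≈9.516475, D=e−e_prev≈0.321943; u=1/2·1.802021+0·9.516475+3/4·0.321943≈1.142468; next y=7/10·1.197979+1/2·1.142468≈1.409819
n=5: y≈1.409819, sp=3, e=sp−y≈1.590181; I≈11.106656, D=e−e_prev≈-0.211841; u=1/2·1.590181+0·11.106656+3/4·(-0.211841)≈0.636210; next y=7/10·1.409819+1/2·0.636210≈1.304978
n=6: y≈1.304978, sp=3, e=sp−y≈1.695022; I≈12.801677, D=e−e_prev≈0.104841; u=1/2·1.695022+0·12.801677+3/4·0.104841≈0.926141; next y=7/10·1.304978+1/2·0.926141≈1.376556
n=7: y≈1.376556, sp=3, e=sp−y≈1.623444; I≈14.425122, D=e−e_prev≈-0.071577; u=1/2·1.623444+0·14.425122+3/4·(-0.071577)≈0.758039; next y=7/10·1.376556+1/2·0.758039≈1.342609
n=8: y≈1.342609, sp=3, e=sp−y≈1.657391; I≈16.082513, D=e−e_prev≈0.033947; u=1/2·1.657391+0·16.082513+3/4·0.033947≈0.854156; next y=7/10·1.342609+1/2·0.854156≈1.366904
n=9: y≈1.366904, sp=3, e=sp−y≈1.633096; I≈17.715609, D=e−e_prev≈-0.024295; u=1/2·1.633096+0·17.715609+3/4·(-0.024295)≈0.798326; next y=7/10·1.366904+1/2·0.798326≈1.355996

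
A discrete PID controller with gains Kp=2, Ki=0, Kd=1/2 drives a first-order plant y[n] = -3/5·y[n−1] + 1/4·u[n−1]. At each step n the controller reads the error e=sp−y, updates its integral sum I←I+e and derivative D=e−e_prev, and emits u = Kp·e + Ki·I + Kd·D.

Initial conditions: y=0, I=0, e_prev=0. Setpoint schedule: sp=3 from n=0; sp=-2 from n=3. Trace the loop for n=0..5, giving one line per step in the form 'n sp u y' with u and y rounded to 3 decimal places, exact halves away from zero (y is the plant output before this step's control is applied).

0 3 7.500 0.000
1 3 1.313 1.875
2 3 8.930 -0.797
3 -2 -13.675 2.711
4 -2 9.968 -5.045
5 -2 -20.320 5.519

(exact arithmetic carried between steps; '≈' marks a value shown rounded to 6 d.p. or computed from one; I and e_prev carry over from the previous line; the table rounds u and y to 3 d.p., halves away from zero)
n=0: y=0, sp=3, e=sp−y=3; I=3, D=e−e_prev=3; u=2·3+0·3+1/2·3=7.5; next y=-3/5·0+1/4·7.5=1.875
n=1: y=1.875, sp=3, e=sp−y=1.125; I=4.125, D=e−e_prev=-1.875; u=2·1.125+0·4.125+1/2·(-1.875)=1.3125; next y=-3/5·1.875+1/4·1.3125=-0.796875
n=2: y=-0.796875, sp=3, e=sp−y=3.796875; I=7.921875, D=e−e_prev=2.671875; u=2·3.796875+0·7.921875+1/2·2.671875≈8.929688; next y=-3/5·(-0.796875)+1/4·8.929688≈2.710547
n=3: y≈2.710547, sp=-2, e=sp−y≈-4.710547; I≈3.211328, D=e−e_prev≈-8.507422; u=2·(-4.710547)+0·3.211328+1/2·(-8.507422)≈-13.674805; next y=-3/5·2.710547+1/4·(-13.674805)≈-5.045029
n=4: y≈-5.045029, sp=-2, e=sp−y≈3.045029; I≈6.256357, D=e−e_prev≈7.755576; u=2·3.045029+0·6.256357+1/2·7.755576≈9.967847; next y=-3/5·(-5.045029)+1/4·9.967847≈5.518979
n=5: y≈5.518979, sp=-2, e=sp−y≈-7.518979; I≈-1.262622, D=e−e_prev≈-10.564009; u=2·(-7.518979)+0·(-1.262622)+1/2·(-10.564009)≈-20.319963; next y=-3/5·5.518979+1/4·(-20.319963)≈-8.391378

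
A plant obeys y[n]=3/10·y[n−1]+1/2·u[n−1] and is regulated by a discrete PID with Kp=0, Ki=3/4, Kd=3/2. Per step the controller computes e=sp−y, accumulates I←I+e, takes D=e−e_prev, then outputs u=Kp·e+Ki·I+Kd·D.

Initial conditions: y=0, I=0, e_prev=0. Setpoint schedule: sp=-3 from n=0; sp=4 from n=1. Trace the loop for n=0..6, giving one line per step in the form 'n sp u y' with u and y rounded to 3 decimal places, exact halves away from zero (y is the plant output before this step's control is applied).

0 -3 -6.750 0.000
1 4 18.844 -3.375
2 4 -17.702 8.409
3 4 29.827 -6.328
4 4 -28.056 13.015
5 4 46.259 -10.123
6 4 -45.842 20.093

(exact arithmetic carried between steps; '≈' marks a value shown rounded to 6 d.p. or computed from one; I and e_prev carry over from the previous line; the table rounds u and y to 3 d.p., halves away from zero)
n=0: y=0, sp=-3, e=sp−y=-3; I=-3, D=e−e_prev=-3; u=0·(-3)+3/4·(-3)+3/2·(-3)=-6.75; next y=3/10·0+1/2·(-6.75)=-3.375
n=1: y=-3.375, sp=4, e=sp−y=7.375; I=4.375, D=e−e_prev=10.375; u=0·7.375+3/4·4.375+3/2·10.375=18.84375; next y=3/10·(-3.375)+1/2·18.84375=8.409375
n=2: y=8.409375, sp=4, e=sp−y=-4.409375; I=-0.034375, D=e−e_prev=-11.784375; u=0·(-4.409375)+3/4·(-0.034375)+3/2·(-11.784375)≈-17.702344; next y=3/10·8.409375+1/2·(-17.702344)≈-6.328359
n=3: y≈-6.328359, sp=4, e=sp−y≈10.328359; I≈10.293984, D=e−e_prev≈14.737734; u=0·10.328359+3/4·10.293984+3/2·14.737734≈29.827090; next y=3/10·(-6.328359)+1/2·29.827090≈13.015037
n=4: y≈13.015037, sp=4, e=sp−y≈-9.015037; I≈1.278947, D=e−e_prev≈-19.343396; u=0·(-9.015037)+3/4·1.278947+3/2·(-19.343396)≈-28.055884; next y=3/10·13.015037+1/2·(-28.055884)≈-10.123431
n=5: y≈-10.123431, sp=4, e=sp−y≈14.123431; I≈15.402378, D=e−e_prev≈23.138468; u=0·14.123431+3/4·15.402378+3/2·23.138468≈46.259486; next y=3/10·(-10.123431)+1/2·46.259486≈20.092714
n=6: y≈20.092714, sp=4, e=sp−y≈-16.092714; I≈-0.690335, D=e−e_prev≈-30.216145; u=0·(-16.092714)+3/4·(-0.690335)+3/2·(-30.216145)≈-45.841968; next y=3/10·20.092714+1/2·(-45.841968)≈-16.893170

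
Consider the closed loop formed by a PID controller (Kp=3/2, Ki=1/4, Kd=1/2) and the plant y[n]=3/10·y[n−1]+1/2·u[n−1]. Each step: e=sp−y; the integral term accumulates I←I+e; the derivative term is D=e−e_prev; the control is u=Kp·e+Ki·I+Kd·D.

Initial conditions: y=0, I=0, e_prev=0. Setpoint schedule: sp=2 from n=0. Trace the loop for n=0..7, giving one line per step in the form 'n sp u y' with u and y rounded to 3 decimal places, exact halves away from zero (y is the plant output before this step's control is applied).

(exact arithmetic carried between steps; '≈' marks a value shown rounded to 6 d.p. or computed from one; I and e_prev carry over from the previous line; the table rounds u and y to 3 d.p., halves away from zero)
n=0: y=0, sp=2, e=sp−y=2; I=2, D=e−e_prev=2; u=3/2·2+1/4·2+1/2·2=4.5; next y=3/10·0+1/2·4.5=2.25
n=1: y=2.25, sp=2, e=sp−y=-0.25; I=1.75, D=e−e_prev=-2.25; u=3/2·(-0.25)+1/4·1.75+1/2·(-2.25)=-1.0625; next y=3/10·2.25+1/2·(-1.0625)=0.14375
n=2: y=0.14375, sp=2, e=sp−y=1.85625; I=3.60625, D=e−e_prev=2.10625; u=3/2·1.85625+1/4·3.60625+1/2·2.10625≈4.739063; next y=3/10·0.14375+1/2·4.739063≈2.412656
n=3: y≈2.412656, sp=2, e=sp−y≈-0.412656; I≈3.193594, D=e−e_prev≈-2.268906; u=3/2·(-0.412656)+1/4·3.193594+1/2·(-2.268906)≈-0.955039; next y=3/10·2.412656+1/2·(-0.955039)≈0.246277
n=4: y≈0.246277, sp=2, e=sp−y≈1.753723; I≈4.947316, D=e−e_prev≈2.166379; u=3/2·1.753723+1/4·4.947316+1/2·2.166379≈4.950603; next y=3/10·0.246277+1/2·4.950603≈2.549184
n=5: y≈2.549184, sp=2, e=sp−y≈-0.549184; I≈4.398132, D=e−e_prev≈-2.302907; u=3/2·(-0.549184)+1/4·4.398132+1/2·(-2.302907)≈-0.875697; next y=3/10·2.549184+1/2·(-0.875697)≈0.326907
n=6: y≈0.326907, sp=2, e=sp−y≈1.673093; I≈6.071225, D=e−e_prev≈2.222278; u=3/2·1.673093+1/4·6.071225+1/2·2.222278≈5.138585; next y=3/10·0.326907+1/2·5.138585≈2.667365
n=7: y≈2.667365, sp=2, e=sp−y≈-0.667365; I≈5.403861, D=e−e_prev≈-2.340458; u=3/2·(-0.667365)+1/4·5.403861+1/2·(-2.340458)≈-0.820311; next y=3/10·2.667365+1/2·(-0.820311)≈0.390054

0 2 4.500 0.000
1 2 -1.063 2.250
2 2 4.739 0.144
3 2 -0.955 2.413
4 2 4.951 0.246
5 2 -0.876 2.549
6 2 5.139 0.327
7 2 -0.820 2.667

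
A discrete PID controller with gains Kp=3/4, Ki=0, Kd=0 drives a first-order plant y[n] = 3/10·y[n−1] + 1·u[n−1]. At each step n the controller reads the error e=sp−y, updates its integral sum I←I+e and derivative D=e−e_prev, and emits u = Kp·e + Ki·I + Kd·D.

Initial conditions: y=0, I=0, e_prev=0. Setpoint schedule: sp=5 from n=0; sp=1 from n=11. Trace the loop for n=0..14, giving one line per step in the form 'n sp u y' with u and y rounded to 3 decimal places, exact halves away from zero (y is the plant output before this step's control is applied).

0 5 3.750 0.000
1 5 0.938 3.750
2 5 2.203 2.063
3 5 1.634 2.822
4 5 1.890 2.480
5 5 1.775 2.634
6 5 1.826 2.565
7 5 1.803 2.596
8 5 1.814 2.582
9 5 1.809 2.588
10 5 1.811 2.585
11 1 -1.190 2.587
12 1 1.060 -0.414
13 1 0.048 0.936
14 1 0.503 0.329

(exact arithmetic carried between steps; '≈' marks a value shown rounded to 6 d.p. or computed from one; I and e_prev carry over from the previous line; the table rounds u and y to 3 d.p., halves away from zero)
n=0: y=0, sp=5, e=sp−y=5; I=5, D=e−e_prev=5; u=3/4·5+0·5+0·5=3.75; next y=3/10·0+1·3.75=3.75
n=1: y=3.75, sp=5, e=sp−y=1.25; I=6.25, D=e−e_prev=-3.75; u=3/4·1.25+0·6.25+0·(-3.75)=0.9375; next y=3/10·3.75+1·0.9375=2.0625
n=2: y=2.0625, sp=5, e=sp−y=2.9375; I=9.1875, D=e−e_prev=1.6875; u=3/4·2.9375+0·9.1875+0·1.6875=2.203125; next y=3/10·2.0625+1·2.203125=2.821875
n=3: y=2.821875, sp=5, e=sp−y=2.178125; I=11.365625, D=e−e_prev=-0.759375; u=3/4·2.178125+0·11.365625+0·(-0.759375)≈1.633594; next y=3/10·2.821875+1·1.633594≈2.480156
n=4: y≈2.480156, sp=5, e=sp−y≈2.519844; I≈13.885469, D=e−e_prev≈0.341719; u=3/4·2.519844+0·13.885469+0·0.341719≈1.889883; next y=3/10·2.480156+1·1.889883≈2.633930
n=5: y≈2.633930, sp=5, e=sp−y≈2.366070; I≈16.251539, D=e−e_prev≈-0.153773; u=3/4·2.366070+0·16.251539+0·(-0.153773)≈1.774553; next y=3/10·2.633930+1·1.774553≈2.564732
n=6: y≈2.564732, sp=5, e=sp−y≈2.435268; I≈18.686807, D=e−e_prev≈0.069198; u=3/4·2.435268+0·18.686807+0·0.069198≈1.826451; next y=3/10·2.564732+1·1.826451≈2.595871
n=7: y≈2.595871, sp=5, e=sp−y≈2.404129; I≈21.090937, D=e−e_prev≈-0.031139; u=3/4·2.404129+0·21.090937+0·(-0.031139)≈1.803097; next y=3/10·2.595871+1·1.803097≈2.581858
n=8: y≈2.581858, sp=5, e=sp−y≈2.418142; I≈23.509079, D=e−e_prev≈0.014013; u=3/4·2.418142+0·23.509079+0·0.014013≈1.813606; next y=3/10·2.581858+1·1.813606≈2.588164
n=9: y≈2.588164, sp=5, e=sp−y≈2.411836; I≈25.920915, D=e−e_prev≈-0.006306; u=3/4·2.411836+0·25.920915+0·(-0.006306)≈1.808877; next y=3/10·2.588164+1·1.808877≈2.585326
n=10: y≈2.585326, sp=5, e=sp−y≈2.414674; I≈28.335588, D=e−e_prev≈0.002838; u=3/4·2.414674+0·28.335588+0·0.002838≈1.811005; next y=3/10·2.585326+1·1.811005≈2.586603
n=11: y≈2.586603, sp=1, e=sp−y≈-1.586603; I≈26.748985, D=e−e_prev≈-4.001277; u=3/4·(-1.586603)+0·26.748985+0·(-4.001277)≈-1.189952; next y=3/10·2.586603+1·(-1.189952)≈-0.413971
n=12: y≈-0.413971, sp=1, e=sp−y≈1.413971; I≈28.162957, D=e−e_prev≈3.000575; u=3/4·1.413971+0·28.162957+0·3.000575≈1.060479; next y=3/10·(-0.413971)+1·1.060479≈0.936287
n=13: y≈0.936287, sp=1, e=sp−y≈0.063713; I≈28.226670, D=e−e_prev≈-1.350259; u=3/4·0.063713+0·28.226670+0·(-1.350259)≈0.047785; next y=3/10·0.936287+1·0.047785≈0.328671
n=14: y≈0.328671, sp=1, e=sp−y≈0.671329; I≈28.897999, D=e−e_prev≈0.607616; u=3/4·0.671329+0·28.897999+0·0.607616≈0.503497; next y=3/10·0.328671+1·0.503497≈0.602098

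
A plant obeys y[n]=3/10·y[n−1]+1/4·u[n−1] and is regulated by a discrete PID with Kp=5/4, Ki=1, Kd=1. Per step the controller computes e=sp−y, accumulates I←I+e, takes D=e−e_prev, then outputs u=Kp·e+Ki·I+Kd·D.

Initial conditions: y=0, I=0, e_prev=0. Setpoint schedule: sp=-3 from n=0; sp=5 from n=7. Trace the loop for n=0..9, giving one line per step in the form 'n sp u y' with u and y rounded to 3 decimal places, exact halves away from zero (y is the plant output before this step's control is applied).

(exact arithmetic carried between steps; '≈' marks a value shown rounded to 6 d.p. or computed from one; I and e_prev carry over from the previous line; the table rounds u and y to 3 d.p., halves away from zero)
n=0: y=0, sp=-3, e=sp−y=-3; I=-3, D=e−e_prev=-3; u=5/4·(-3)+1·(-3)+1·(-3)=-9.75; next y=3/10·0+1/4·(-9.75)=-2.4375
n=1: y=-2.4375, sp=-3, e=sp−y=-0.5625; I=-3.5625, D=e−e_prev=2.4375; u=5/4·(-0.5625)+1·(-3.5625)+1·2.4375=-1.828125; next y=3/10·(-2.4375)+1/4·(-1.828125)≈-1.188281
n=2: y≈-1.188281, sp=-3, e=sp−y≈-1.811719; I≈-5.374219, D=e−e_prev≈-1.249219; u=5/4·(-1.811719)+1·(-5.374219)+1·(-1.249219)≈-8.888086; next y=3/10·(-1.188281)+1/4·(-8.888086)≈-2.578506
n=3: y≈-2.578506, sp=-3, e=sp−y≈-0.421494; I≈-5.795713, D=e−e_prev≈1.390225; u=5/4·(-0.421494)+1·(-5.795713)+1·1.390225≈-4.932356; next y=3/10·(-2.578506)+1/4·(-4.932356)≈-2.006641
n=4: y≈-2.006641, sp=-3, e=sp−y≈-0.993359; I≈-6.789072, D=e−e_prev≈-0.571865; u=5/4·(-0.993359)+1·(-6.789072)+1·(-0.571865)≈-8.602636; next y=3/10·(-2.006641)+1/4·(-8.602636)≈-2.752651
n=5: y≈-2.752651, sp=-3, e=sp−y≈-0.247349; I≈-7.036421, D=e−e_prev≈0.746011; u=5/4·(-0.247349)+1·(-7.036421)+1·0.746011≈-6.599596; next y=3/10·(-2.752651)+1/4·(-6.599596)≈-2.475694
n=6: y≈-2.475694, sp=-3, e=sp−y≈-0.524306; I≈-7.560726, D=e−e_prev≈-0.276957; u=5/4·(-0.524306)+1·(-7.560726)+1·(-0.276957)≈-8.493065; next y=3/10·(-2.475694)+1/4·(-8.493065)≈-2.865975
n=7: y≈-2.865975, sp=5, e=sp−y≈7.865975; I≈0.305248, D=e−e_prev≈8.390280; u=5/4·7.865975+1·0.305248+1·8.390280≈18.527997; next y=3/10·(-2.865975)+1/4·18.527997≈3.772207
n=8: y≈3.772207, sp=5, e=sp−y≈1.227793; I≈1.533041, D=e−e_prev≈-6.638181; u=5/4·1.227793+1·1.533041+1·(-6.638181)≈-3.570398; next y=3/10·3.772207+1/4·(-3.570398)≈0.239062
n=9: y≈0.239062, sp=5, e=sp−y≈4.760938; I≈6.293979, D=e−e_prev≈3.533144; u=5/4·4.760938+1·6.293979+1·3.533144≈15.778295; next y=3/10·0.239062+1/4·15.778295≈4.016293

0 -3 -9.750 0.000
1 -3 -1.828 -2.438
2 -3 -8.888 -1.188
3 -3 -4.932 -2.579
4 -3 -8.603 -2.007
5 -3 -6.600 -2.753
6 -3 -8.493 -2.476
7 5 18.528 -2.866
8 5 -3.570 3.772
9 5 15.778 0.239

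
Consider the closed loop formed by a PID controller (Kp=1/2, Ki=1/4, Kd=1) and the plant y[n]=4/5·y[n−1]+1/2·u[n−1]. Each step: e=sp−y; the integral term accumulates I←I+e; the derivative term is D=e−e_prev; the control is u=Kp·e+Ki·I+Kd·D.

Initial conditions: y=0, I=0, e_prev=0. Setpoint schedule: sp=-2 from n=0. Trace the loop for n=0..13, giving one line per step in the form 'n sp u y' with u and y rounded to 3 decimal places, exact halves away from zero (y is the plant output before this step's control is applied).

(exact arithmetic carried between steps; '≈' marks a value shown rounded to 6 d.p. or computed from one; I and e_prev carry over from the previous line; the table rounds u and y to 3 d.p., halves away from zero)
n=0: y=0, sp=-2, e=sp−y=-2; I=-2, D=e−e_prev=-2; u=1/2·(-2)+1/4·(-2)+1·(-2)=-3.5; next y=4/5·0+1/2·(-3.5)=-1.75
n=1: y=-1.75, sp=-2, e=sp−y=-0.25; I=-2.25, D=e−e_prev=1.75; u=1/2·(-0.25)+1/4·(-2.25)+1·1.75=1.0625; next y=4/5·(-1.75)+1/2·1.0625=-0.86875
n=2: y=-0.86875, sp=-2, e=sp−y=-1.13125; I=-3.38125, D=e−e_prev=-0.88125; u=1/2·(-1.13125)+1/4·(-3.38125)+1·(-0.88125)≈-2.292188; next y=4/5·(-0.86875)+1/2·(-2.292188)≈-1.841094
n=3: y≈-1.841094, sp=-2, e=sp−y≈-0.158906; I≈-3.540156, D=e−e_prev≈0.972344; u=1/2·(-0.158906)+1/4·(-3.540156)+1·0.972344≈0.007852; next y=4/5·(-1.841094)+1/2·0.007852≈-1.468949
n=4: y≈-1.468949, sp=-2, e=sp−y≈-0.531051; I≈-4.071207, D=e−e_prev≈-0.372145; u=1/2·(-0.531051)+1/4·(-4.071207)+1·(-0.372145)≈-1.655472; next y=4/5·(-1.468949)+1/2·(-1.655472)≈-2.002895
n=5: y≈-2.002895, sp=-2, e=sp−y≈0.002895; I≈-4.068312, D=e−e_prev≈0.533946; u=1/2·0.002895+1/4·(-4.068312)+1·0.533946≈-0.481684; next y=4/5·(-2.002895)+1/2·(-0.481684)≈-1.843158
n=6: y≈-1.843158, sp=-2, e=sp−y≈-0.156842; I≈-4.225153, D=e−e_prev≈-0.159737; u=1/2·(-0.156842)+1/4·(-4.225153)+1·(-0.159737)≈-1.294446; next y=4/5·(-1.843158)+1/2·(-1.294446)≈-2.121750
n=7: y≈-2.121750, sp=-2, e=sp−y≈0.121750; I≈-4.103404, D=e−e_prev≈0.278591; u=1/2·0.121750+1/4·(-4.103404)+1·0.278591≈-0.686385; next y=4/5·(-2.121750)+1/2·(-0.686385)≈-2.040592
n=8: y≈-2.040592, sp=-2, e=sp−y≈0.040592; I≈-4.062812, D=e−e_prev≈-0.081158; u=1/2·0.040592+1/4·(-4.062812)+1·(-0.081158)≈-1.076564; next y=4/5·(-2.040592)+1/2·(-1.076564)≈-2.170756
n=9: y≈-2.170756, sp=-2, e=sp−y≈0.170756; I≈-3.892056, D=e−e_prev≈0.130164; u=1/2·0.170756+1/4·(-3.892056)+1·0.130164≈-0.757472; next y=4/5·(-2.170756)+1/2·(-0.757472)≈-2.115341
n=10: y≈-2.115341, sp=-2, e=sp−y≈0.115341; I≈-3.776715, D=e−e_prev≈-0.055415; u=1/2·0.115341+1/4·(-3.776715)+1·(-0.055415)≈-0.941923; next y=4/5·(-2.115341)+1/2·(-0.941923)≈-2.163234
n=11: y≈-2.163234, sp=-2, e=sp−y≈0.163234; I≈-3.613481, D=e−e_prev≈0.047894; u=1/2·0.163234+1/4·(-3.613481)+1·0.047894≈-0.773859; next y=4/5·(-2.163234)+1/2·(-0.773859)≈-2.117517
n=12: y≈-2.117517, sp=-2, e=sp−y≈0.117517; I≈-3.495963, D=e−e_prev≈-0.045717; u=1/2·0.117517+1/4·(-3.495963)+1·(-0.045717)≈-0.860949; next y=4/5·(-2.117517)+1/2·(-0.860949)≈-2.124488
n=13: y≈-2.124488, sp=-2, e=sp−y≈0.124488; I≈-3.371475, D=e−e_prev≈0.006971; u=1/2·0.124488+1/4·(-3.371475)+1·0.006971≈-0.773653; next y=4/5·(-2.124488)+1/2·(-0.773653)≈-2.086417

0 -2 -3.500 0.000
1 -2 1.063 -1.750
2 -2 -2.292 -0.869
3 -2 0.008 -1.841
4 -2 -1.655 -1.469
5 -2 -0.482 -2.003
6 -2 -1.294 -1.843
7 -2 -0.686 -2.122
8 -2 -1.077 -2.041
9 -2 -0.757 -2.171
10 -2 -0.942 -2.115
11 -2 -0.774 -2.163
12 -2 -0.861 -2.118
13 -2 -0.774 -2.124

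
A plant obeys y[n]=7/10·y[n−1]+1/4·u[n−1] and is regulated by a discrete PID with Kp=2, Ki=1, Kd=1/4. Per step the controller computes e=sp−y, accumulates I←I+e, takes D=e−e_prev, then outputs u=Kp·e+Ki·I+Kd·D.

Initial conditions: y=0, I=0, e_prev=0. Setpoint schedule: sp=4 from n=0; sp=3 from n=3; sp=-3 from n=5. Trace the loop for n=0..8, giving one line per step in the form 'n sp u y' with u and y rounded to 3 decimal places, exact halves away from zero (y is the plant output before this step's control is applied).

0 4 13.000 0.000
1 4 5.438 3.250
2 4 5.751 3.634
3 3 1.834 3.982
4 3 3.581 3.246
5 -3 -16.094 3.167
6 -3 -4.616 -1.806
7 -3 -5.064 -2.419
8 -3 -4.042 -2.959

(exact arithmetic carried between steps; '≈' marks a value shown rounded to 6 d.p. or computed from one; I and e_prev carry over from the previous line; the table rounds u and y to 3 d.p., halves away from zero)
n=0: y=0, sp=4, e=sp−y=4; I=4, D=e−e_prev=4; u=2·4+1·4+1/4·4=13; next y=7/10·0+1/4·13=3.25
n=1: y=3.25, sp=4, e=sp−y=0.75; I=4.75, D=e−e_prev=-3.25; u=2·0.75+1·4.75+1/4·(-3.25)=5.4375; next y=7/10·3.25+1/4·5.4375=3.634375
n=2: y=3.634375, sp=4, e=sp−y=0.365625; I=5.115625, D=e−e_prev=-0.384375; u=2·0.365625+1·5.115625+1/4·(-0.384375)≈5.750781; next y=7/10·3.634375+1/4·5.750781≈3.981758
n=3: y≈3.981758, sp=3, e=sp−y≈-0.981758; I≈4.133867, D=e−e_prev≈-1.347383; u=2·(-0.981758)+1·4.133867+1/4·(-1.347383)≈1.833506; next y=7/10·3.981758+1/4·1.833506≈3.245607
n=4: y≈3.245607, sp=3, e=sp−y≈-0.245607; I≈3.888260, D=e−e_prev≈0.736151; u=2·(-0.245607)+1·3.888260+1/4·0.736151≈3.581084; next y=7/10·3.245607+1/4·3.581084≈3.167196
n=5: y≈3.167196, sp=-3, e=sp−y≈-6.167196; I≈-2.278936, D=e−e_prev≈-5.921589; u=2·(-6.167196)+1·(-2.278936)+1/4·(-5.921589)≈-16.093725; next y=7/10·3.167196+1/4·(-16.093725)≈-1.806394
n=6: y≈-1.806394, sp=-3, e=sp−y≈-1.193606; I≈-3.472542, D=e−e_prev≈4.973590; u=2·(-1.193606)+1·(-3.472542)+1/4·4.973590≈-4.616356; next y=7/10·(-1.806394)+1/4·(-4.616356)≈-2.418565
n=7: y≈-2.418565, sp=-3, e=sp−y≈-0.581435; I≈-4.053977, D=e−e_prev≈0.612171; u=2·(-0.581435)+1·(-4.053977)+1/4·0.612171≈-5.063804; next y=7/10·(-2.418565)+1/4·(-5.063804)≈-2.958946
n=8: y≈-2.958946, sp=-3, e=sp−y≈-0.041054; I≈-4.095030, D=e−e_prev≈0.540382; u=2·(-0.041054)+1·(-4.095030)+1/4·0.540382≈-4.042042; next y=7/10·(-2.958946)+1/4·(-4.042042)≈-3.081773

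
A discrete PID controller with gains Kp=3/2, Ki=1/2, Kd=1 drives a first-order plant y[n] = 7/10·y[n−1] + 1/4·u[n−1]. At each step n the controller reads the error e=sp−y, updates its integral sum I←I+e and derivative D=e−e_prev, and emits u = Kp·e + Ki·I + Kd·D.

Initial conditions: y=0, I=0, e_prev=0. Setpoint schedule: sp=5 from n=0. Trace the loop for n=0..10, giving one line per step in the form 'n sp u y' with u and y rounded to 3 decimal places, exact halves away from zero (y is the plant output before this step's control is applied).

0 5 15.000 0.000
1 5 1.250 3.750
2 5 8.063 2.938
3 5 4.878 4.072
4 5 6.483 4.070
5 5 5.747 4.470
6 5 6.124 4.565
7 5 5.953 4.727
8 5 6.040 4.797
9 5 5.999 4.868
10 5 6.018 4.907

(exact arithmetic carried between steps; '≈' marks a value shown rounded to 6 d.p. or computed from one; I and e_prev carry over from the previous line; the table rounds u and y to 3 d.p., halves away from zero)
n=0: y=0, sp=5, e=sp−y=5; I=5, D=e−e_prev=5; u=3/2·5+1/2·5+1·5=15; next y=7/10·0+1/4·15=3.75
n=1: y=3.75, sp=5, e=sp−y=1.25; I=6.25, D=e−e_prev=-3.75; u=3/2·1.25+1/2·6.25+1·(-3.75)=1.25; next y=7/10·3.75+1/4·1.25=2.9375
n=2: y=2.9375, sp=5, e=sp−y=2.0625; I=8.3125, D=e−e_prev=0.8125; u=3/2·2.0625+1/2·8.3125+1·0.8125=8.0625; next y=7/10·2.9375+1/4·8.0625=4.071875
n=3: y=4.071875, sp=5, e=sp−y=0.928125; I=9.240625, D=e−e_prev=-1.134375; u=3/2·0.928125+1/2·9.240625+1·(-1.134375)=4.878125; next y=7/10·4.071875+1/4·4.878125≈4.069844
n=4: y≈4.069844, sp=5, e=sp−y≈0.930156; I≈10.170781, D=e−e_prev≈0.002031; u=3/2·0.930156+1/2·10.170781+1·0.002031≈6.482656; next y=7/10·4.069844+1/4·6.482656≈4.469555
n=5: y≈4.469555, sp=5, e=sp−y≈0.530445; I≈10.701227, D=e−e_prev≈-0.399711; u=3/2·0.530445+1/2·10.701227+1·(-0.399711)≈5.746570; next y=7/10·4.469555+1/4·5.746570≈4.565331
n=6: y≈4.565331, sp=5, e=sp−y≈0.434669; I≈11.135896, D=e−e_prev≈-0.095776; u=3/2·0.434669+1/2·11.135896+1·(-0.095776)≈6.124175; next y=7/10·4.565331+1/4·6.124175≈4.726775
n=7: y≈4.726775, sp=5, e=sp−y≈0.273225; I≈11.409120, D=e−e_prev≈-0.161445; u=3/2·0.273225+1/2·11.409120+1·(-0.161445)≈5.952952; next y=7/10·4.726775+1/4·5.952952≈4.796981
n=8: y≈4.796981, sp=5, e=sp−y≈0.203019; I≈11.612139, D=e−e_prev≈-0.070205; u=3/2·0.203019+1/2·11.612139+1·(-0.070205)≈6.040393; next y=7/10·4.796981+1/4·6.040393≈4.867985
n=9: y≈4.867985, sp=5, e=sp−y≈0.132015; I≈11.744154, D=e−e_prev≈-0.071004; u=3/2·0.132015+1/2·11.744154+1·(-0.071004)≈5.999096; next y=7/10·4.867985+1/4·5.999096≈4.907363
n=10: y≈4.907363, sp=5, e=sp−y≈0.092637; I≈11.836791, D=e−e_prev≈-0.039379; u=3/2·0.092637+1/2·11.836791+1·(-0.039379)≈6.017972; next y=7/10·4.907363+1/4·6.017972≈4.939647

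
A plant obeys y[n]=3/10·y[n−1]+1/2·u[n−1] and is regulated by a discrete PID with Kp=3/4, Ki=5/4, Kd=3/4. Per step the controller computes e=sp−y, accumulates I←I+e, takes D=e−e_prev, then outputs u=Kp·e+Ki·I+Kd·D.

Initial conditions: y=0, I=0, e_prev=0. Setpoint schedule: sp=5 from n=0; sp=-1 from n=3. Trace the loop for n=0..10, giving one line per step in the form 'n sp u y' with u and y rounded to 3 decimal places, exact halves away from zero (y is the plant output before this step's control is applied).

(exact arithmetic carried between steps; '≈' marks a value shown rounded to 6 d.p. or computed from one; I and e_prev carry over from the previous line; the table rounds u and y to 3 d.p., halves away from zero)
n=0: y=0, sp=5, e=sp−y=5; I=5, D=e−e_prev=5; u=3/4·5+5/4·5+3/4·5=13.75; next y=3/10·0+1/2·13.75=6.875
n=1: y=6.875, sp=5, e=sp−y=-1.875; I=3.125, D=e−e_prev=-6.875; u=3/4·(-1.875)+5/4·3.125+3/4·(-6.875)=-2.65625; next y=3/10·6.875+1/2·(-2.65625)=0.734375
n=2: y=0.734375, sp=5, e=sp−y=4.265625; I=7.390625, D=e−e_prev=6.140625; u=3/4·4.265625+5/4·7.390625+3/4·6.140625≈17.042969; next y=3/10·0.734375+1/2·17.042969≈8.741797
n=3: y≈8.741797, sp=-1, e=sp−y≈-9.741797; I≈-2.351172, D=e−e_prev≈-14.007422; u=3/4·(-9.741797)+5/4·(-2.351172)+3/4·(-14.007422)≈-20.750879; next y=3/10·8.741797+1/2·(-20.750879)≈-7.752900
n=4: y≈-7.752900, sp=-1, e=sp−y≈6.752900; I≈4.401729, D=e−e_prev≈16.494697; u=3/4·6.752900+5/4·4.401729+3/4·16.494697≈22.937859; next y=3/10·(-7.752900)+1/2·22.937859≈9.143059
n=5: y≈9.143059, sp=-1, e=sp−y≈-10.143059; I≈-5.741331, D=e−e_prev≈-16.895960; u=3/4·(-10.143059)+5/4·(-5.741331)+3/4·(-16.895960)≈-27.455928; next y=3/10·9.143059+1/2·(-27.455928)≈-10.985046
n=6: y≈-10.985046, sp=-1, e=sp−y≈9.985046; I≈4.243715, D=e−e_prev≈20.128105; u=3/4·9.985046+5/4·4.243715+3/4·20.128105≈27.889508; next y=3/10·(-10.985046)+1/2·27.889508≈10.649240
n=7: y≈10.649240, sp=-1, e=sp−y≈-11.649240; I≈-7.405525, D=e−e_prev≈-21.634286; u=3/4·(-11.649240)+5/4·(-7.405525)+3/4·(-21.634286)≈-34.219551; next y=3/10·10.649240+1/2·(-34.219551)≈-13.915003
n=8: y≈-13.915003, sp=-1, e=sp−y≈12.915003; I≈5.509479, D=e−e_prev≈24.564243; u=3/4·12.915003+5/4·5.509479+3/4·24.564243≈34.996283; next y=3/10·(-13.915003)+1/2·34.996283≈13.323641
n=9: y≈13.323641, sp=-1, e=sp−y≈-14.323641; I≈-8.814162, D=e−e_prev≈-27.238644; u=3/4·(-14.323641)+5/4·(-8.814162)+3/4·(-27.238644)≈-42.189416; next y=3/10·13.323641+1/2·(-42.189416)≈-17.097616
n=10: y≈-17.097616, sp=-1, e=sp−y≈16.097616; I≈7.283454, D=e−e_prev≈30.421256; u=3/4·16.097616+5/4·7.283454+3/4·30.421256≈43.993471; next y=3/10·(-17.097616)+1/2·43.993471≈16.867451

0 5 13.750 0.000
1 5 -2.656 6.875
2 5 17.043 0.734
3 -1 -20.751 8.742
4 -1 22.938 -7.753
5 -1 -27.456 9.143
6 -1 27.890 -10.985
7 -1 -34.220 10.649
8 -1 34.996 -13.915
9 -1 -42.189 13.324
10 -1 43.993 -17.098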